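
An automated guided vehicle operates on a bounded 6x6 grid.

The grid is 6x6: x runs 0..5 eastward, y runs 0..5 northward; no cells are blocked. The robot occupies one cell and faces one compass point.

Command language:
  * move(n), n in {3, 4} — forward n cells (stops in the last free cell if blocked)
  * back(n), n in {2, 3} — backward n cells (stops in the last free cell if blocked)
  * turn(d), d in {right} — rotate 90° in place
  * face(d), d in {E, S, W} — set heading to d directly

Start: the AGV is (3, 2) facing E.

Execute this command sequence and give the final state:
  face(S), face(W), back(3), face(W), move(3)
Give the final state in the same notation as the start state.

t0: (3, 2) facing E
t=1 face(S) ⇒ (3, 2) facing S
t=2 face(W) ⇒ (3, 2) facing W
t=3 back(3) ⇒ (5, 2) facing W
t=4 face(W) ⇒ (5, 2) facing W
t=5 move(3) ⇒ (2, 2) facing W

(2, 2) facing W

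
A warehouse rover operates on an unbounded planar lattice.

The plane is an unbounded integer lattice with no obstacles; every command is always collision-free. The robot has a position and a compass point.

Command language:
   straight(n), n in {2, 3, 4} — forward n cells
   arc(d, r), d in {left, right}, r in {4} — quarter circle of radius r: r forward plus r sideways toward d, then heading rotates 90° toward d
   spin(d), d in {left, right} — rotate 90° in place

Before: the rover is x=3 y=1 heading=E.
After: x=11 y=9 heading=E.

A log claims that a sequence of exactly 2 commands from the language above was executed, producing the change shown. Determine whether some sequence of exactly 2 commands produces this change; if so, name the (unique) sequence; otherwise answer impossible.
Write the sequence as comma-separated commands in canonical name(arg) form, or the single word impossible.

key: heading stays E — rotations cancel among the 2 commands
from: x=3 y=1 heading=E
[1] after arc(left, 4): x=7 y=5 heading=N
[2] after arc(right, 4): x=11 y=9 heading=E
all 49 alternatives checked — unique.

arc(left, 4), arc(right, 4)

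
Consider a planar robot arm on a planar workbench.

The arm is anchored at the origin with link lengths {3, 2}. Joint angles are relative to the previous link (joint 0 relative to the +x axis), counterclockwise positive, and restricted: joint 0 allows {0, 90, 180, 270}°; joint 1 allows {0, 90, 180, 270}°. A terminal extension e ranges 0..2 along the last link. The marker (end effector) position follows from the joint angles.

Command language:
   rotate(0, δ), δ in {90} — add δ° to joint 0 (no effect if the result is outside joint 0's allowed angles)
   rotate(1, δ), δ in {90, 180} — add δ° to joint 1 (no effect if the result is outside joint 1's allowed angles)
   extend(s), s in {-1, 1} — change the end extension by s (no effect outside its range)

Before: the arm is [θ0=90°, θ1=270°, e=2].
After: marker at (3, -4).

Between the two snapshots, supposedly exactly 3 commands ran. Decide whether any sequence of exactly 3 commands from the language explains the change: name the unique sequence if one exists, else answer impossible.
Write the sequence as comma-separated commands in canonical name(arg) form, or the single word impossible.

rotate(0, 90), rotate(0, 90), rotate(0, 90)

t0: [θ0=90°, θ1=270°, e=2]
t=1 rotate(0, 90) ⇒ [θ0=180°, θ1=270°, e=2]
t=2 rotate(0, 90) ⇒ [θ0=270°, θ1=270°, e=2]
t=3 rotate(0, 90) ⇒ [θ0=0°, θ1=270°, e=2]
no other 3-command option fits: unique.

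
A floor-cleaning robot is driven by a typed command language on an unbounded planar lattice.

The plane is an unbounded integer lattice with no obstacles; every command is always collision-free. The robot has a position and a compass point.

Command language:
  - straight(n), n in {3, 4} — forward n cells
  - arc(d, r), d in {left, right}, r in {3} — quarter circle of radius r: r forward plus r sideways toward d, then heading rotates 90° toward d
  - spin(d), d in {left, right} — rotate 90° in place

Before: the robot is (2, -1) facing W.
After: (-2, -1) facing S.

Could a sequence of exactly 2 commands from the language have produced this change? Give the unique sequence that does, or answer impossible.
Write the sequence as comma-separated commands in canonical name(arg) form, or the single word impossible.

straight(4), spin(left)

key: order matters: swapping straight(4) and spin(left) lands elsewhere
start: (2, -1) facing W
1. straight(4) → (-2, -1) facing W
2. spin(left) → (-2, -1) facing S
uniquely the one of 36 2-step routes that fits.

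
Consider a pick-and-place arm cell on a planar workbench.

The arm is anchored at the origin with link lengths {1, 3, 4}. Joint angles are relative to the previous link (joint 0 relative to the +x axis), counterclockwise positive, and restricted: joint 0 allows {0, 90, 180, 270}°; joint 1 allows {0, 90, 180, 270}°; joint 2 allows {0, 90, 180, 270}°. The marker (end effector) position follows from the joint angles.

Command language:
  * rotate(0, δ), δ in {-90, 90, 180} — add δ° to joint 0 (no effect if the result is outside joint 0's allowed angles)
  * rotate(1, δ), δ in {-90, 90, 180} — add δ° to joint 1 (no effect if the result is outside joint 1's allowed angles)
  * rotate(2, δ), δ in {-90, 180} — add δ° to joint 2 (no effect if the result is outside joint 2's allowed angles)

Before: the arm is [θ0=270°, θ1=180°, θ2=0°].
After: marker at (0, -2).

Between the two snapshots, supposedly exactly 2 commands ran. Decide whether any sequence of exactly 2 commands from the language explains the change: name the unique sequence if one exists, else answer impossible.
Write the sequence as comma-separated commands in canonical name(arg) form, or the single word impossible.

rotate(2, -90), rotate(2, -90)

initial: [θ0=270°, θ1=180°, θ2=0°]
step 1 (rotate(2, -90)): [θ0=270°, θ1=180°, θ2=270°]
step 2 (rotate(2, -90)): [θ0=270°, θ1=180°, θ2=180°]
no rival 2-sequence matches.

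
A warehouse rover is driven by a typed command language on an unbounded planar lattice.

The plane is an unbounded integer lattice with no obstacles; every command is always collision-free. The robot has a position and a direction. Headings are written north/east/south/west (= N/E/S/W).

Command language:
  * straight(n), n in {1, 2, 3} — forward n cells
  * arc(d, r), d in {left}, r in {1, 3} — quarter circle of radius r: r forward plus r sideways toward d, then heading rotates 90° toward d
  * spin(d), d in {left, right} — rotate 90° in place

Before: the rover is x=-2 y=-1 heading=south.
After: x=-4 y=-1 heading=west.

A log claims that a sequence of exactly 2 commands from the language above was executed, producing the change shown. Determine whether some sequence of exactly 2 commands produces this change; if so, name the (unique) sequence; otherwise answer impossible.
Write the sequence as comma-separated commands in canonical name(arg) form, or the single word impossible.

spin(right), straight(2)

key: order matters: swapping spin(right) and straight(2) lands elsewhere
t0: x=-2 y=-1 heading=south
step 1 (spin(right)): x=-2 y=-1 heading=west
step 2 (straight(2)): x=-4 y=-1 heading=west
no rival 2-sequence matches.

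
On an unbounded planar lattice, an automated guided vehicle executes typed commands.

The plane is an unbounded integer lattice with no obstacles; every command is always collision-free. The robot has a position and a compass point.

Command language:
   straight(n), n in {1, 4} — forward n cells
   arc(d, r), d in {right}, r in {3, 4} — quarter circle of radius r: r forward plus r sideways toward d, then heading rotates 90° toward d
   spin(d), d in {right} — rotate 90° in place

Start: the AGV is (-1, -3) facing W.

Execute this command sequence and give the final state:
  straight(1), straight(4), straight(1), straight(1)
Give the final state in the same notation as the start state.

begin: (-1, -3) facing W
[1] after straight(1): (-2, -3) facing W
[2] after straight(4): (-6, -3) facing W
[3] after straight(1): (-7, -3) facing W
[4] after straight(1): (-8, -3) facing W

(-8, -3) facing W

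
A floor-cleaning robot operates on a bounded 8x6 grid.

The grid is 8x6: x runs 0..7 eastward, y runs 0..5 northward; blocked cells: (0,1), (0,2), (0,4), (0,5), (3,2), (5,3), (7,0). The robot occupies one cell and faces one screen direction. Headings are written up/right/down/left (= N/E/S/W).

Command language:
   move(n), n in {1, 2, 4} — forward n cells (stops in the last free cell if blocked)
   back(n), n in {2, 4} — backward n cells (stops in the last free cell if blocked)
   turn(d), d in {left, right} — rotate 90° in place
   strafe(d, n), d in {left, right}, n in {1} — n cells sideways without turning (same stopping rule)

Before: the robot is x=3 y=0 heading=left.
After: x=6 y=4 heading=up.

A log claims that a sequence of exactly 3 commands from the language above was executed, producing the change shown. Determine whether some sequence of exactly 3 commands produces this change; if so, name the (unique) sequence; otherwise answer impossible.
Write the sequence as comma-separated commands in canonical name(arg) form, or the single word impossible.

key: position moved to (6,4) AND the heading swung to N — translation plus rotation needed
t0: x=3 y=0 heading=left
[1] after back(4): x=6 y=0 heading=left
[2] after turn(right): x=6 y=0 heading=up
[3] after move(4): x=6 y=4 heading=up
no other 3-command option fits: unique.

back(4), turn(right), move(4)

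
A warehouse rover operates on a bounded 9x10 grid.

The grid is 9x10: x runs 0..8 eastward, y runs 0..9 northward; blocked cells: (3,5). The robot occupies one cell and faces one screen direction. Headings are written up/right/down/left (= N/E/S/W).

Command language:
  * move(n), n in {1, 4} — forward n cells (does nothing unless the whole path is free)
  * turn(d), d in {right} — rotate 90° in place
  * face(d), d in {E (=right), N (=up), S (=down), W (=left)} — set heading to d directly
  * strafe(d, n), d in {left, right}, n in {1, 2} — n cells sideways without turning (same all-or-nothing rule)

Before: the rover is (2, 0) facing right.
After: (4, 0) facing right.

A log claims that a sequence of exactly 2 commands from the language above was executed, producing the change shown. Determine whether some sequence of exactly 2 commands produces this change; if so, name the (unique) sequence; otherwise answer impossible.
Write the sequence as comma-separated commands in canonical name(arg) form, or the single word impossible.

key: heading stays E — no command in the sequence turns
from: (2, 0) facing right
step 1 (move(1)): (3, 0) facing right
step 2 (move(1)): (4, 0) facing right
all 121 alternatives checked — unique.

move(1), move(1)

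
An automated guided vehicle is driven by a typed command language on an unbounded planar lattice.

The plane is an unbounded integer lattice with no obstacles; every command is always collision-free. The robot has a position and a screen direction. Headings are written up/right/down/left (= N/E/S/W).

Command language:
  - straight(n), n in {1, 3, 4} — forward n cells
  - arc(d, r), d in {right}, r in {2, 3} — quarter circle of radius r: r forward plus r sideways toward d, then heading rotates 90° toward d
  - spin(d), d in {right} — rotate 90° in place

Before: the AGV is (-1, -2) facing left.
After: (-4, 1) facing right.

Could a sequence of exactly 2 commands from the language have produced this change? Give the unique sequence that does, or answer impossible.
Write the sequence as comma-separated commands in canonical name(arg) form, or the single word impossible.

arc(right, 3), spin(right)

key: running spin(right) before arc(right, 3) would end elsewhere — order is forced
start: (-1, -2) facing left
t=1 arc(right, 3) ⇒ (-4, 1) facing up
t=2 spin(right) ⇒ (-4, 1) facing right
all 36 alternatives checked — unique.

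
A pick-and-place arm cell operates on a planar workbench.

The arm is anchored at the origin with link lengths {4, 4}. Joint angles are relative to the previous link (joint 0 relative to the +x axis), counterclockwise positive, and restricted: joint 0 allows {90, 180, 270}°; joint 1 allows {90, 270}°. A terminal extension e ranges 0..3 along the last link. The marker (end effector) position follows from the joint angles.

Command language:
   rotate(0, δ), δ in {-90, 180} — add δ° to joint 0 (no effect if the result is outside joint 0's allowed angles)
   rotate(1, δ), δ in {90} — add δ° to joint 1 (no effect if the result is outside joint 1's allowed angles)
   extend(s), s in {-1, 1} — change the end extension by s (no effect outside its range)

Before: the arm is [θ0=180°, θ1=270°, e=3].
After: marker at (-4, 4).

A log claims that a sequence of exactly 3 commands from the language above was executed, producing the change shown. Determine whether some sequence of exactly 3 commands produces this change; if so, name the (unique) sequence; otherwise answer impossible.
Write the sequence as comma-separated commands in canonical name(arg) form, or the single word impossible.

initial: [θ0=180°, θ1=270°, e=3]
t=1 extend(-1) ⇒ [θ0=180°, θ1=270°, e=2]
t=2 extend(-1) ⇒ [θ0=180°, θ1=270°, e=1]
t=3 extend(-1) ⇒ [θ0=180°, θ1=270°, e=0]
all 125 alternatives checked — unique.

extend(-1), extend(-1), extend(-1)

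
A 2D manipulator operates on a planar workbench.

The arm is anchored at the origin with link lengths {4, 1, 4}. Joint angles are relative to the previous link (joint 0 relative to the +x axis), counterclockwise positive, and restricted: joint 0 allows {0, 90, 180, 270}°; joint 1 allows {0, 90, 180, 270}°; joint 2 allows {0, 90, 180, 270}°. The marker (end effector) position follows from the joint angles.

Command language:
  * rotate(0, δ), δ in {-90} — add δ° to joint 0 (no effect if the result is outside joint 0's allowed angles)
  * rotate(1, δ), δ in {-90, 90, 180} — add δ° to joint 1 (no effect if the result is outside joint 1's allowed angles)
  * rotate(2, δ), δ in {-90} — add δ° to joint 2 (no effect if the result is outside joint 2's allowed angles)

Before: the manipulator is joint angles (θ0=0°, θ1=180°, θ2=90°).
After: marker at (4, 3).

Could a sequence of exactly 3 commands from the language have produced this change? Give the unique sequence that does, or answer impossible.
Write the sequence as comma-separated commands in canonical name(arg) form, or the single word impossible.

start: joint angles (θ0=0°, θ1=180°, θ2=90°)
step 1 (rotate(0, -90)): joint angles (θ0=270°, θ1=180°, θ2=90°)
step 2 (rotate(0, -90)): joint angles (θ0=180°, θ1=180°, θ2=90°)
step 3 (rotate(0, -90)): joint angles (θ0=90°, θ1=180°, θ2=90°)
uniquely the one of 125 3-step routes that fits.

rotate(0, -90), rotate(0, -90), rotate(0, -90)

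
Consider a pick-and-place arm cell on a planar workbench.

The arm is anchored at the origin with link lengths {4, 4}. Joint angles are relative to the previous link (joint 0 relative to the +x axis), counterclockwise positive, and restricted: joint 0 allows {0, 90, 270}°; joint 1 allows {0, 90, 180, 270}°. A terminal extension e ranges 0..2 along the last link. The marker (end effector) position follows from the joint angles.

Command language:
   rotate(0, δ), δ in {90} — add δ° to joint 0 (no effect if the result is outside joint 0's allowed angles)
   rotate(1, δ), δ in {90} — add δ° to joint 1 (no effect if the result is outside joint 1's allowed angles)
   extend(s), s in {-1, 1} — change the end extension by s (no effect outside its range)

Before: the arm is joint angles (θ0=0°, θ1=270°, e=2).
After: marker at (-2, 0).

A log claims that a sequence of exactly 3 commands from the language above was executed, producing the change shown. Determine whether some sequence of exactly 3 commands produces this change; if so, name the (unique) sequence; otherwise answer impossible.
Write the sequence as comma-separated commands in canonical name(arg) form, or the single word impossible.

rotate(1, 90), rotate(1, 90), rotate(1, 90)

begin: joint angles (θ0=0°, θ1=270°, e=2)
step 1 (rotate(1, 90)): joint angles (θ0=0°, θ1=0°, e=2)
step 2 (rotate(1, 90)): joint angles (θ0=0°, θ1=90°, e=2)
step 3 (rotate(1, 90)): joint angles (θ0=0°, θ1=180°, e=2)
no rival 3-sequence matches.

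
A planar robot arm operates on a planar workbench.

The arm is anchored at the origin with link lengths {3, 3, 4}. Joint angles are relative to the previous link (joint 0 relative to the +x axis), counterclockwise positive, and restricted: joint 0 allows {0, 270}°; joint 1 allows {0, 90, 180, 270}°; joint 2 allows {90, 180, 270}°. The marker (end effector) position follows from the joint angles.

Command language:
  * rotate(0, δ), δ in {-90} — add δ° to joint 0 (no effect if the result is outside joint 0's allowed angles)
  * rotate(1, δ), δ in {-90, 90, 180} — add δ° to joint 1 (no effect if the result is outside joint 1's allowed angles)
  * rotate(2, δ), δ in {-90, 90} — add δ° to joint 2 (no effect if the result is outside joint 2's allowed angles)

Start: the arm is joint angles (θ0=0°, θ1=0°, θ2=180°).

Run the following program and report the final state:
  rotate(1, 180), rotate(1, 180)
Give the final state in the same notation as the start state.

start: joint angles (θ0=0°, θ1=0°, θ2=180°)
t=1 rotate(1, 180) ⇒ joint angles (θ0=0°, θ1=180°, θ2=180°)
t=2 rotate(1, 180) ⇒ joint angles (θ0=0°, θ1=0°, θ2=180°)

joint angles (θ0=0°, θ1=0°, θ2=180°)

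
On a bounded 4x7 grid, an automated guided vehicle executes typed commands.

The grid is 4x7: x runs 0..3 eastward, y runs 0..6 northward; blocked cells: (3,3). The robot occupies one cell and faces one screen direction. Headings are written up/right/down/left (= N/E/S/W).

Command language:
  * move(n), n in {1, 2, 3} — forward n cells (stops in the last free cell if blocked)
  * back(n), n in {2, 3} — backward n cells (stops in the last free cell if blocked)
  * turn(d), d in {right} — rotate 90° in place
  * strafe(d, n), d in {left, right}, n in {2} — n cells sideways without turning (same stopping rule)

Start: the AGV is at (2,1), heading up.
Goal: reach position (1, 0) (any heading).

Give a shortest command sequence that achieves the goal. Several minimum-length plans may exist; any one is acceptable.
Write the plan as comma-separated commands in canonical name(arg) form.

start: at (2,1), heading up
[1] after back(3): at (2,0), heading up
[2] after strafe(right, 2): at (3,0), heading up
[3] after strafe(left, 2): at (1,0), heading up
shorter routes all fall short; 3 is best.

back(3), strafe(right, 2), strafe(left, 2)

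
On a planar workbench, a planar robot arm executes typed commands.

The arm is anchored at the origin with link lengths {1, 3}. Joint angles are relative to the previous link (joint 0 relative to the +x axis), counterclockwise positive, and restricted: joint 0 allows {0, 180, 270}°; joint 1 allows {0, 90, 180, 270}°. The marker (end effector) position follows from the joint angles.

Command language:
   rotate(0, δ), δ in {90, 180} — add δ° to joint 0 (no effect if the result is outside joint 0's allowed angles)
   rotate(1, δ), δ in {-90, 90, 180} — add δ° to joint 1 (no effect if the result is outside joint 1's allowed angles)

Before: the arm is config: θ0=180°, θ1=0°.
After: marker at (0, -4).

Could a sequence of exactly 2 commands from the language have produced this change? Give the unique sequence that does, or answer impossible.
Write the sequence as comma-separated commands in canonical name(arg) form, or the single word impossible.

rotate(0, 90), rotate(0, 180)

key: order matters: swapping rotate(0, 90) and rotate(0, 180) lands elsewhere
initial: config: θ0=180°, θ1=0°
[1] after rotate(0, 90): config: θ0=270°, θ1=0°
[2] after rotate(0, 180): config: θ0=270°, θ1=0°
uniquely the one of 25 2-step routes that fits.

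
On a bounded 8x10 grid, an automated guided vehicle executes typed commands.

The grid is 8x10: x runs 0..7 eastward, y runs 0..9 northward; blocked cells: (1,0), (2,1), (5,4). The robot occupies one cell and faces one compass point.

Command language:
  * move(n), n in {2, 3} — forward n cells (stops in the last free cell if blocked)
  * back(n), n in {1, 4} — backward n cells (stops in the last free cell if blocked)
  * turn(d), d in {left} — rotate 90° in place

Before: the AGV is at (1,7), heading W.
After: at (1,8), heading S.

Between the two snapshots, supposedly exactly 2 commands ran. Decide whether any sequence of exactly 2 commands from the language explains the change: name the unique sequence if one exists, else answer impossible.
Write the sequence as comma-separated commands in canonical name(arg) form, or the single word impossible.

turn(left), back(1)

key: cell and facing (now S) both changed — the 2 commands mix motion and turning
t0: at (1,7), heading W
t=1 turn(left) ⇒ at (1,7), heading S
t=2 back(1) ⇒ at (1,8), heading S
all 25 alternatives checked — unique.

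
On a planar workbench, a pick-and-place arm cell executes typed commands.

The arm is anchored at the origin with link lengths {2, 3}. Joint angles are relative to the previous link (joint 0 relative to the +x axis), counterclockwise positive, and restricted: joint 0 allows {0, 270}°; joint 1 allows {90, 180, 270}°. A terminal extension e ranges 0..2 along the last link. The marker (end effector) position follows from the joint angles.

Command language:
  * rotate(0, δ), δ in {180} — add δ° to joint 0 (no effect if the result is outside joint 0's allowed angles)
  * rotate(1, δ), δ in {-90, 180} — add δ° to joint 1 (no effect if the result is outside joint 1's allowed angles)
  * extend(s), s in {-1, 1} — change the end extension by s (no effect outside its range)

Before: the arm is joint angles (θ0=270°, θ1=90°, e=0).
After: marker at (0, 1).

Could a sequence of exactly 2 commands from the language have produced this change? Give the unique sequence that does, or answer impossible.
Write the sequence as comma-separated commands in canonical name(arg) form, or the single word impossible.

key: order matters: swapping rotate(1, 180) and rotate(1, -90) lands elsewhere
start: joint angles (θ0=270°, θ1=90°, e=0)
step 1 (rotate(1, 180)): joint angles (θ0=270°, θ1=270°, e=0)
step 2 (rotate(1, -90)): joint angles (θ0=270°, θ1=180°, e=0)
no rival 2-sequence matches.

rotate(1, 180), rotate(1, -90)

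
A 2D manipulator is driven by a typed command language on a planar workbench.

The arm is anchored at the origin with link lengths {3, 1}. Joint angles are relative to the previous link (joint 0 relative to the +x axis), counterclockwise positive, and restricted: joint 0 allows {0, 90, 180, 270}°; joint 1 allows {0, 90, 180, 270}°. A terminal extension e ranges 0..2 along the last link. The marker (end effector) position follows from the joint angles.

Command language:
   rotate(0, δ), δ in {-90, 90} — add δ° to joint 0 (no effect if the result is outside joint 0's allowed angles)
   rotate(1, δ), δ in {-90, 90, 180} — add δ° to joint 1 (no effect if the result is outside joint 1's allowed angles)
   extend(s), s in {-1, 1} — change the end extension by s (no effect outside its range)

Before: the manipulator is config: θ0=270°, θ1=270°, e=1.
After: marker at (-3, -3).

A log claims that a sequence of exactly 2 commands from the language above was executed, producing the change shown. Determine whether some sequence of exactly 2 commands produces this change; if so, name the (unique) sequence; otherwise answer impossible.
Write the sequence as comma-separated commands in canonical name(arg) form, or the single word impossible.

from: config: θ0=270°, θ1=270°, e=1
t=1 extend(1) ⇒ config: θ0=270°, θ1=270°, e=2
t=2 extend(1) ⇒ config: θ0=270°, θ1=270°, e=2
no rival 2-sequence matches.

extend(1), extend(1)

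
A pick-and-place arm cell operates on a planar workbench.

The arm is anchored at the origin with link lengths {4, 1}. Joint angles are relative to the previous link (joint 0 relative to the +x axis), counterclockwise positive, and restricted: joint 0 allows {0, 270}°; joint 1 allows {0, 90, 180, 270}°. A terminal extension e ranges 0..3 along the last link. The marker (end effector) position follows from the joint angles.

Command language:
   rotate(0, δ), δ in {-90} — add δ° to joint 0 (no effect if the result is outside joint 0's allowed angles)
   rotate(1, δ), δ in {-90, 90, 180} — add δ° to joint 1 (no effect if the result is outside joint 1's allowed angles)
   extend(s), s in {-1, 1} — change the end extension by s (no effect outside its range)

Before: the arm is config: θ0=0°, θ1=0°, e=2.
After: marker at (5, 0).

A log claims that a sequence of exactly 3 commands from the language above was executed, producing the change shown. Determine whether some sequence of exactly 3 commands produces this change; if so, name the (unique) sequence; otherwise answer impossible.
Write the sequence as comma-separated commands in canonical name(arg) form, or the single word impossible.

extend(-1), extend(-1), extend(-1)

initial: config: θ0=0°, θ1=0°, e=2
step 1 (extend(-1)): config: θ0=0°, θ1=0°, e=1
step 2 (extend(-1)): config: θ0=0°, θ1=0°, e=0
step 3 (extend(-1)): config: θ0=0°, θ1=0°, e=0
all 216 alternatives checked — unique.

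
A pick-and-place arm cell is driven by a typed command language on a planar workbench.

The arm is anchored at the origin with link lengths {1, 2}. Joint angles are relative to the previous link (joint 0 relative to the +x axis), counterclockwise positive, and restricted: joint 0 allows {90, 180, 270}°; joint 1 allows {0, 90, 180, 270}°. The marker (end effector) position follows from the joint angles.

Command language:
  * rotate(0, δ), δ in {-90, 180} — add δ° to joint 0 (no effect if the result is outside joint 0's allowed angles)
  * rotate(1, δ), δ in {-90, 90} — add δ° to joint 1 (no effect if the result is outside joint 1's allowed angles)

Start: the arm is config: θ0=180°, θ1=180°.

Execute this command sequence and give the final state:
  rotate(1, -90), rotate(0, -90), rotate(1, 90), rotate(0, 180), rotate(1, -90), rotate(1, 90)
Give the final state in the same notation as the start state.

config: θ0=270°, θ1=180°

from: config: θ0=180°, θ1=180°
step 1 (rotate(1, -90)): config: θ0=180°, θ1=90°
step 2 (rotate(0, -90)): config: θ0=90°, θ1=90°
step 3 (rotate(1, 90)): config: θ0=90°, θ1=180°
step 4 (rotate(0, 180)): config: θ0=270°, θ1=180°
step 5 (rotate(1, -90)): config: θ0=270°, θ1=90°
step 6 (rotate(1, 90)): config: θ0=270°, θ1=180°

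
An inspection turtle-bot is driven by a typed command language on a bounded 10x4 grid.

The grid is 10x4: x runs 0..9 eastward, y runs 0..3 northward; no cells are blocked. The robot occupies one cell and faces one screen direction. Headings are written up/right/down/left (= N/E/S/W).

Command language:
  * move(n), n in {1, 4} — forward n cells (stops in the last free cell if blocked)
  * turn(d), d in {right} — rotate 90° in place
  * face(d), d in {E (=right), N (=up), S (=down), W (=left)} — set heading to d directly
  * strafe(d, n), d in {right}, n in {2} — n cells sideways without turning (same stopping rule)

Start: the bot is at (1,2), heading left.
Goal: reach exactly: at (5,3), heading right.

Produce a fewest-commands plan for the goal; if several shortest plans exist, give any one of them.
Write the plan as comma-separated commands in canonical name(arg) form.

strafe(right, 2), face(E), move(4)

begin: at (1,2), heading left
step 1 (strafe(right, 2)): at (1,3), heading left
step 2 (face(E)): at (1,3), heading right
step 3 (move(4)): at (5,3), heading right
minimal: 3 command(s), checked below 3.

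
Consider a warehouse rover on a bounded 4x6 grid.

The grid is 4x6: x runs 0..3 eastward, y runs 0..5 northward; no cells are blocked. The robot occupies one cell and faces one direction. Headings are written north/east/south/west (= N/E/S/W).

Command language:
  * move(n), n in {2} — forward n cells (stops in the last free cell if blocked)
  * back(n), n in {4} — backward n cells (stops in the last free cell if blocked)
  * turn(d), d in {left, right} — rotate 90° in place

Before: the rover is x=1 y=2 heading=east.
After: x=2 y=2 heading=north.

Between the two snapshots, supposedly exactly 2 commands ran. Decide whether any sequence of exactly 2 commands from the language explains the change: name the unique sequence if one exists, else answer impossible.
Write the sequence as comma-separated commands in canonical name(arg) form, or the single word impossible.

impossible

every 2-command combo misses the target.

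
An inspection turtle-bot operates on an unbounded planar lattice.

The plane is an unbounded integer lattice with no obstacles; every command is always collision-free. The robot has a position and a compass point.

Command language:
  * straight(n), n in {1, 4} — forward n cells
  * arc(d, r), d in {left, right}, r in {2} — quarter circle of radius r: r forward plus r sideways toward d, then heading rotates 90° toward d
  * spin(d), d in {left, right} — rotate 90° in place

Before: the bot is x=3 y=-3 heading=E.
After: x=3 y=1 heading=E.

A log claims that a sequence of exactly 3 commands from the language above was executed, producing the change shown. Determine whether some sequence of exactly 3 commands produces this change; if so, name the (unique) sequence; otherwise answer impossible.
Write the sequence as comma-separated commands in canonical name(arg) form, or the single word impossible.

spin(left), straight(4), spin(right)

key: heading stays E — rotations cancel among the 3 commands
initial: x=3 y=-3 heading=E
step 1 (spin(left)): x=3 y=-3 heading=N
step 2 (straight(4)): x=3 y=1 heading=N
step 3 (spin(right)): x=3 y=1 heading=E
all 216 alternatives checked — unique.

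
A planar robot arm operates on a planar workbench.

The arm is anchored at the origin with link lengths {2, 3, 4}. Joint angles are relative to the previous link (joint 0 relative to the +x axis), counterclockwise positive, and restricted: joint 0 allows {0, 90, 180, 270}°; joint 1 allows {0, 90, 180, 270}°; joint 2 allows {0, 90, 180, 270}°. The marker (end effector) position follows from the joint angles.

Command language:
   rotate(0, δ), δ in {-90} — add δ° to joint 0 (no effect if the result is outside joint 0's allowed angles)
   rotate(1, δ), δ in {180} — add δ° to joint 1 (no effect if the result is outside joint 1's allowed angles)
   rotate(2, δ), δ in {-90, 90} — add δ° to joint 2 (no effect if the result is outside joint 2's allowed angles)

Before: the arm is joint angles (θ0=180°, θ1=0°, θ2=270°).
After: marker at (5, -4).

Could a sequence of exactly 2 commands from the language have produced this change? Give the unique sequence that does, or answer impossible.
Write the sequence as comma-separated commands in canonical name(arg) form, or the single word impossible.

rotate(0, -90), rotate(0, -90)

t0: joint angles (θ0=180°, θ1=0°, θ2=270°)
step 1 (rotate(0, -90)): joint angles (θ0=90°, θ1=0°, θ2=270°)
step 2 (rotate(0, -90)): joint angles (θ0=0°, θ1=0°, θ2=270°)
no other 2-command option fits: unique.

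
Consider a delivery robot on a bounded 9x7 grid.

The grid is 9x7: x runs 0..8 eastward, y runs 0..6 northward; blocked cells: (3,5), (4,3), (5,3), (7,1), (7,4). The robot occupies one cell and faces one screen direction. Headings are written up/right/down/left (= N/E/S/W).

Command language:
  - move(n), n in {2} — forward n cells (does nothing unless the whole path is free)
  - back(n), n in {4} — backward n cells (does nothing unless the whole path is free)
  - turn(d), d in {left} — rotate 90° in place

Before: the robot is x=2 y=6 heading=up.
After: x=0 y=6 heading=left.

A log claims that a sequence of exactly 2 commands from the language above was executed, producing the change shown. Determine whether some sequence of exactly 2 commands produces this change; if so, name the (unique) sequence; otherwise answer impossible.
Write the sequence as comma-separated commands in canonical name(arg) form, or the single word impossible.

key: running move(2) before turn(left) would end elsewhere — order is forced
initial: x=2 y=6 heading=up
t=1 turn(left) ⇒ x=2 y=6 heading=left
t=2 move(2) ⇒ x=0 y=6 heading=left
no other 2-command option fits: unique.

turn(left), move(2)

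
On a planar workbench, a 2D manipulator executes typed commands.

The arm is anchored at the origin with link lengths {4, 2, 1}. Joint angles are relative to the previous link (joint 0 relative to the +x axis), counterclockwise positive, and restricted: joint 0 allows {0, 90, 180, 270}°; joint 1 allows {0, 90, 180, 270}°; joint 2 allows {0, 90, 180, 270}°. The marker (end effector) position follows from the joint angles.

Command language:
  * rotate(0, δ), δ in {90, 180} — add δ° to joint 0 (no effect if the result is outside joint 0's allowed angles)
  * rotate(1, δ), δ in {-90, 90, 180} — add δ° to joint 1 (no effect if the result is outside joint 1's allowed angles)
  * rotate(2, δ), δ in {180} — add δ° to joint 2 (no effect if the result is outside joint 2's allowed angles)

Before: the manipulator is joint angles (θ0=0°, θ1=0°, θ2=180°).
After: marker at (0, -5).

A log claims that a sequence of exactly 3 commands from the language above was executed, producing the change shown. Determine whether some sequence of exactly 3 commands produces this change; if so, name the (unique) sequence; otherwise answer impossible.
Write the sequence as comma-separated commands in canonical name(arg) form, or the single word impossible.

t0: joint angles (θ0=0°, θ1=0°, θ2=180°)
step 1 (rotate(0, 90)): joint angles (θ0=90°, θ1=0°, θ2=180°)
step 2 (rotate(0, 90)): joint angles (θ0=180°, θ1=0°, θ2=180°)
step 3 (rotate(0, 90)): joint angles (θ0=270°, θ1=0°, θ2=180°)
uniquely the one of 216 3-step routes that fits.

rotate(0, 90), rotate(0, 90), rotate(0, 90)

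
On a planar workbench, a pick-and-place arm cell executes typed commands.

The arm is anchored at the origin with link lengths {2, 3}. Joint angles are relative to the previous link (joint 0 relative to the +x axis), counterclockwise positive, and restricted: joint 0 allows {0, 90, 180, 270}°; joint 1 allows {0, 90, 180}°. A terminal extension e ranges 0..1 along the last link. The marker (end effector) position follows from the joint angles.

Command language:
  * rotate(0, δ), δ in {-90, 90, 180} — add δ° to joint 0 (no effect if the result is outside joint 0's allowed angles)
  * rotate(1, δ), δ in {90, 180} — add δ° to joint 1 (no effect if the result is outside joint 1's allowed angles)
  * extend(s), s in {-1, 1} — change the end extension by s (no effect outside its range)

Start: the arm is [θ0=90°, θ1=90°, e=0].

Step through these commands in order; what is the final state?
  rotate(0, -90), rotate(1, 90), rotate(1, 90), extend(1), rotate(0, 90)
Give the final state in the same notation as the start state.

[θ0=90°, θ1=180°, e=1]

t0: [θ0=90°, θ1=90°, e=0]
t=1 rotate(0, -90) ⇒ [θ0=0°, θ1=90°, e=0]
t=2 rotate(1, 90) ⇒ [θ0=0°, θ1=180°, e=0]
t=3 rotate(1, 90) ⇒ [θ0=0°, θ1=180°, e=0]
t=4 extend(1) ⇒ [θ0=0°, θ1=180°, e=1]
t=5 rotate(0, 90) ⇒ [θ0=90°, θ1=180°, e=1]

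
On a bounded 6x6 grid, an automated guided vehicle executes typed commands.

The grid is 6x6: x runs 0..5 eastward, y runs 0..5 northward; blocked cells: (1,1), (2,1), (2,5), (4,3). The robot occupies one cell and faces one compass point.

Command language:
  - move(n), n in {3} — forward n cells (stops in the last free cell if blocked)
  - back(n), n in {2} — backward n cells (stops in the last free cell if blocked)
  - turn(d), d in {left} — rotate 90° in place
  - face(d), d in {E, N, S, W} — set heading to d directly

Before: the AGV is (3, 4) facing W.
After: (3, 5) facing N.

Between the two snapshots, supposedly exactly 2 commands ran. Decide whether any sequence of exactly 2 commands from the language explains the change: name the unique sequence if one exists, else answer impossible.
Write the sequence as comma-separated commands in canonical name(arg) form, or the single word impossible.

key: move(3) runs into the grid edge before its full distance
t0: (3, 4) facing W
1. face(N) → (3, 4) facing N
2. move(3) → (3, 5) facing N
uniquely the one of 49 2-step routes that fits.

face(N), move(3)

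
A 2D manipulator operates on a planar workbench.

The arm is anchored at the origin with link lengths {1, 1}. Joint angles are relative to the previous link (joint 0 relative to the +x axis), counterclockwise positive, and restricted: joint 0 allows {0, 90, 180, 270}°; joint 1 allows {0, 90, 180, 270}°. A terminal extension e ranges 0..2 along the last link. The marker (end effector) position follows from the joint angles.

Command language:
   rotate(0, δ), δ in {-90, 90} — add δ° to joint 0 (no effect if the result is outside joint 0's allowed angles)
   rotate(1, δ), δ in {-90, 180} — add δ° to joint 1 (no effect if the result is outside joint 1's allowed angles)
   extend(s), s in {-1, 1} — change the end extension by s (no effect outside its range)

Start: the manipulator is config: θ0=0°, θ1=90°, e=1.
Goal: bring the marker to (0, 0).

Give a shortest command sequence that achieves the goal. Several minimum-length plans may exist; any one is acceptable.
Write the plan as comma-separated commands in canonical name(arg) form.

rotate(1, -90), rotate(1, 180), extend(-1)

start: config: θ0=0°, θ1=90°, e=1
step 1 (rotate(1, -90)): config: θ0=0°, θ1=0°, e=1
step 2 (rotate(1, 180)): config: θ0=0°, θ1=180°, e=1
step 3 (extend(-1)): config: θ0=0°, θ1=180°, e=0
minimal: 3 command(s), checked below 3.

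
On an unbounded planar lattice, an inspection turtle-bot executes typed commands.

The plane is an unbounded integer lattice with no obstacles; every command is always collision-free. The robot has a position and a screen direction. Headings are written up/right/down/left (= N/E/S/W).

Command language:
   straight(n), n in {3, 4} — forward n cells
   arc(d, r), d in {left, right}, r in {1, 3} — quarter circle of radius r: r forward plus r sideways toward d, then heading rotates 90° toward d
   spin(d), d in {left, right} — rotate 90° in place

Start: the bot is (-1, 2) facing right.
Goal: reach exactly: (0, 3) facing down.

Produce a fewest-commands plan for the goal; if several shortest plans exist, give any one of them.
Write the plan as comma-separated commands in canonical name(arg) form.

begin: (-1, 2) facing right
[1] after spin(left): (-1, 2) facing up
[2] after arc(right, 1): (0, 3) facing right
[3] after spin(right): (0, 3) facing down
shorter routes all fall short; 3 is best.

spin(left), arc(right, 1), spin(right)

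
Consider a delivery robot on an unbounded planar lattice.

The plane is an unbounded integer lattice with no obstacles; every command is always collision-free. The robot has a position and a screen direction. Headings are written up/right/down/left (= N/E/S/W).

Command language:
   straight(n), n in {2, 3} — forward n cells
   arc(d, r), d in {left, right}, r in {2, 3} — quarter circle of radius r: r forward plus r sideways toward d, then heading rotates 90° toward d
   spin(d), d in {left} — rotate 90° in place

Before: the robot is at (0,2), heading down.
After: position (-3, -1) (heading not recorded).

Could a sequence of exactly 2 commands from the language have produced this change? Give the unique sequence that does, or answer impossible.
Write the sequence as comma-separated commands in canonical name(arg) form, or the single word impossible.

arc(right, 3), spin(left)

key: order matters: swapping arc(right, 3) and spin(left) lands elsewhere
from: at (0,2), heading down
t=1 arc(right, 3) ⇒ at (-3,-1), heading left
t=2 spin(left) ⇒ at (-3,-1), heading down
no rival 2-sequence matches.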